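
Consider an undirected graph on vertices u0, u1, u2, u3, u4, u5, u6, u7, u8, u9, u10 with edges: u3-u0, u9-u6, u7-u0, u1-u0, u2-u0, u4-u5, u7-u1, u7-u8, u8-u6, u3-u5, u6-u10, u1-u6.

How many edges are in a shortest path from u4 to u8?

Distance 0: u4.
Distance 1: u5.
Distance 2: u3.
Distance 3: u0.
Distance 4: u1, u2, u7.
Distance 5: u6, u8 — contains u8.

5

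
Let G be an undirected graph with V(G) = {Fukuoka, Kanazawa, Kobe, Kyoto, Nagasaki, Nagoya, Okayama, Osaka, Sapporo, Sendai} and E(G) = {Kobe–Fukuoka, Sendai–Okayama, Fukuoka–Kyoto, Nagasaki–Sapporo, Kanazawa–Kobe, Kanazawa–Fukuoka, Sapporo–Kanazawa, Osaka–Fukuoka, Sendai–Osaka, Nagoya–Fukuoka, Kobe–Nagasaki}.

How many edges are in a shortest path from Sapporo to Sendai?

4

Distance 0: Sapporo.
Distance 1: Kanazawa, Nagasaki.
Distance 2: Fukuoka, Kobe.
Distance 3: Kyoto, Nagoya, Osaka.
Distance 4: Sendai — contains Sendai.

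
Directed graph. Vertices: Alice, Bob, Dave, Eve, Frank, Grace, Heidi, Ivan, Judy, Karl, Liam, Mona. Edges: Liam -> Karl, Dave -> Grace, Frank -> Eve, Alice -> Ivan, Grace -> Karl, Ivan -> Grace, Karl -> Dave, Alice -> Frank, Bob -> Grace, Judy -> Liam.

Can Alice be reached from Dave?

Explore from Dave.
Distance 1: reach Grace.
Distance 2: reach Karl.
The search from Dave is exhausted; no directed path reaches Alice.

No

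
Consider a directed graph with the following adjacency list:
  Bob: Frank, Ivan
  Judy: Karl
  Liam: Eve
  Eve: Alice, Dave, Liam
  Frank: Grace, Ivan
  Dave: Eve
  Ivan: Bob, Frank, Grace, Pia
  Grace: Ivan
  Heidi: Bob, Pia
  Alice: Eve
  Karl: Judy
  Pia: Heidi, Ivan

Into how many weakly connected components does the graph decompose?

From Alice: component {Alice, Dave, Eve, Liam}.
From Bob: component {Bob, Frank, Grace, Heidi, Ivan, Pia}.
From Judy: component {Judy, Karl}.
That's 3 components.

3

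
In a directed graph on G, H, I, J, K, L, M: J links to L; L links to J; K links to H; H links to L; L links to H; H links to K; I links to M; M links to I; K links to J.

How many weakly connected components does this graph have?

From G: component {G}.
From H: component {H, J, K, L}.
From I: component {I, M}.
That's 3 components.

3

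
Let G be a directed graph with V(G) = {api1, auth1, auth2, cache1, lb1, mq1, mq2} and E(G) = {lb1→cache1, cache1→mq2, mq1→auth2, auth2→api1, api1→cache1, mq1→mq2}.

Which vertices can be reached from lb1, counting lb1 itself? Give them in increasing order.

Start at lb1.
Its neighbours: cache1.
Then their neighbours: mq2.
Nothing further is reachable.

cache1, lb1, mq2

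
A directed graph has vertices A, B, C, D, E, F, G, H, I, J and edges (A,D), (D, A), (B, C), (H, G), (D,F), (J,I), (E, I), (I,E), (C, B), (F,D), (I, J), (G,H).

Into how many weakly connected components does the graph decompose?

From A: component {A, D, F}.
From B: component {B, C}.
From E: component {E, I, J}.
From G: component {G, H}.
That's 4 components.

4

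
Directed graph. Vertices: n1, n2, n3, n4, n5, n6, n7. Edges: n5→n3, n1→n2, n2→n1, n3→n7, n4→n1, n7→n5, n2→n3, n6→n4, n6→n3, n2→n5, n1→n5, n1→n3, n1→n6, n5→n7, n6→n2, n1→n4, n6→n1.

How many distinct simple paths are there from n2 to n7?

n2→n1→n3→n7
n2→n1→n5→n3→n7
n2→n1→n5→n7
n2→n1→n6→n3→n7
n2→n3→n7
n2→n5→n3→n7
n2→n5→n7

7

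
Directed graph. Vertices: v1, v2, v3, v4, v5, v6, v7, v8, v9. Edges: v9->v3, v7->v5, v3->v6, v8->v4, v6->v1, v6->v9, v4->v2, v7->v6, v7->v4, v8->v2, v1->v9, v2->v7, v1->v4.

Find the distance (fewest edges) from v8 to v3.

Distance 0: v8.
Distance 1: v2, v4.
Distance 2: v7.
Distance 3: v5, v6.
Distance 4: v1, v9.
Distance 5: v3 — contains v3.

5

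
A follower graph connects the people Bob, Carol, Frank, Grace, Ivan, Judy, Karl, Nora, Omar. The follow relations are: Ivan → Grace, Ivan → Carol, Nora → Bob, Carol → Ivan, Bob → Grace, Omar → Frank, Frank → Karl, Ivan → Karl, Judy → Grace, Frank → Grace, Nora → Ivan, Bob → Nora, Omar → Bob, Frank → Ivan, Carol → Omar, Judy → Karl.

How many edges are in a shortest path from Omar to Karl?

Distance 0: Omar.
Distance 1: Bob, Frank.
Distance 2: Grace, Ivan, Karl, Nora — contains Karl.

2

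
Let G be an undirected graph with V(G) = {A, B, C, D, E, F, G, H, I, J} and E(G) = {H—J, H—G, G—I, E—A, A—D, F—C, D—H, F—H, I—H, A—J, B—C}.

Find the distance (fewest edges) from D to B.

4

Distance 0: D.
Distance 1: A, H.
Distance 2: E, F, G, I, J.
Distance 3: C.
Distance 4: B — contains B.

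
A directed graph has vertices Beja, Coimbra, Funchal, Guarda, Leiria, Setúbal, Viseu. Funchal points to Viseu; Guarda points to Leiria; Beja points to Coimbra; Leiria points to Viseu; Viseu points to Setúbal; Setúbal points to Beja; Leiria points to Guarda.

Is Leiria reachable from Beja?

No

Explore from Beja.
Distance 1: reach Coimbra.
The search from Beja is exhausted; no directed path reaches Leiria.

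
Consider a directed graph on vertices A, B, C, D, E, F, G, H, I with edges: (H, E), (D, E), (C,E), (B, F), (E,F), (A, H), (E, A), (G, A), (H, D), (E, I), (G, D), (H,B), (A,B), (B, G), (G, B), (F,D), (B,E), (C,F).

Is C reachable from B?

Explore from B.
Distance 1: reach E, F, G.
Distance 2: reach A, D, I.
Distance 3: reach H.
The search from B is exhausted; no directed path reaches C.

No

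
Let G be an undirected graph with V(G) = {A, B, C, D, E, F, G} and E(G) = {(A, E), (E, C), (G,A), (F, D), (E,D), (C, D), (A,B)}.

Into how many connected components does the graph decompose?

From A: component {A, B, C, D, E, F, G}.
That's 1 component.

1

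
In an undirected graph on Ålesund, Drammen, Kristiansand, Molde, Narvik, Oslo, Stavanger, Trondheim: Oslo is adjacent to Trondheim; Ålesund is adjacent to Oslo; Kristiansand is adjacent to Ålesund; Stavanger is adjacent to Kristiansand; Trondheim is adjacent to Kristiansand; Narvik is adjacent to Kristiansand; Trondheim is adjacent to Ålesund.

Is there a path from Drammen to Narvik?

Drammen has no edges, so nothing is reachable from it.

No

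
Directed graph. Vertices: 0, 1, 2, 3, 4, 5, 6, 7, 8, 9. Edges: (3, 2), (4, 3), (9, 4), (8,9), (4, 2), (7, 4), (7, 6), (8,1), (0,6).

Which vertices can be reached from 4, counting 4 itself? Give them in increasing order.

Start at 4.
Its neighbours: 2, 3.
Nothing further is reachable.

2, 3, 4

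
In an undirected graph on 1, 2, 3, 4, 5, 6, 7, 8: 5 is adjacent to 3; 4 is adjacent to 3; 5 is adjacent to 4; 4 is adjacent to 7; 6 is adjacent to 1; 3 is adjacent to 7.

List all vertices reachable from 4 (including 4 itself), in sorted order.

3, 4, 5, 7

Start at 4.
Its neighbours: 3, 5, 7.
Nothing further is reachable.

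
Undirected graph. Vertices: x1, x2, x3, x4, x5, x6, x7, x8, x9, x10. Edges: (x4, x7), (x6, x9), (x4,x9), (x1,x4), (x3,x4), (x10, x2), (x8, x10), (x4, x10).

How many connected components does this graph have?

2

From x1: component {x1, x2, x3, x4, x6, x7, x8, x9, x10}.
From x5: component {x5}.
That's 2 components.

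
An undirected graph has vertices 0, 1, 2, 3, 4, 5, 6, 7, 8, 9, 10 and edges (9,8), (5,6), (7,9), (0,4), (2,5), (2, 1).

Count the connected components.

5

From 0: component {0, 4}.
From 1: component {1, 2, 5, 6}.
From 3: component {3}.
From 7: component {7, 8, 9}.
From 10: component {10}.
That's 5 components.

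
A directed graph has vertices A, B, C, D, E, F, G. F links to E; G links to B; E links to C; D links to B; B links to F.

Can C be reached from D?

Yes

Explore from D.
Distance 1: reach B.
Distance 2: reach F.
Distance 3: reach E.
Distance 4: reach C.
Found C.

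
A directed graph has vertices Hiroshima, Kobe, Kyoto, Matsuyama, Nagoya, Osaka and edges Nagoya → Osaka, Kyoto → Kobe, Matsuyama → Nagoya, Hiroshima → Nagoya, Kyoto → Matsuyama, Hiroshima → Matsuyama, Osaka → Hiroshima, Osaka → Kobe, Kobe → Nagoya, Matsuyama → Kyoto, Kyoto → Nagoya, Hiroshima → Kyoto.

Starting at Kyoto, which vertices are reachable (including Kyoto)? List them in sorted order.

Hiroshima, Kobe, Kyoto, Matsuyama, Nagoya, Osaka

Start at Kyoto.
Its neighbours: Kobe, Matsuyama, Nagoya.
Then their neighbours: Osaka.
Then next layer: Hiroshima.
Every vertex is now reached.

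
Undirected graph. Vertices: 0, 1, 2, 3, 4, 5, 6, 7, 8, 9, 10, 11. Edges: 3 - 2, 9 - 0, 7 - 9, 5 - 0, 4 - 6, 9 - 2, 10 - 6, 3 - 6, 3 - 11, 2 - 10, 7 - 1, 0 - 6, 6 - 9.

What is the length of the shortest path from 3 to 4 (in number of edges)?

2

Distance 0: 3.
Distance 1: 2, 6, 11.
Distance 2: 0, 4, 9, 10 — contains 4.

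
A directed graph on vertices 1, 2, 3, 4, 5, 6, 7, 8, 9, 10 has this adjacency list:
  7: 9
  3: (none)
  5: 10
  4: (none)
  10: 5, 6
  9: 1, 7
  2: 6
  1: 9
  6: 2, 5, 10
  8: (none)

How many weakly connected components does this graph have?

5

From 1: component {1, 7, 9}.
From 2: component {2, 5, 6, 10}.
From 3: component {3}.
From 4: component {4}.
From 8: component {8}.
That's 5 components.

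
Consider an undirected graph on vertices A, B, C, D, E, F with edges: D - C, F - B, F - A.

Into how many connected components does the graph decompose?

From A: component {A, B, F}.
From C: component {C, D}.
From E: component {E}.
That's 3 components.

3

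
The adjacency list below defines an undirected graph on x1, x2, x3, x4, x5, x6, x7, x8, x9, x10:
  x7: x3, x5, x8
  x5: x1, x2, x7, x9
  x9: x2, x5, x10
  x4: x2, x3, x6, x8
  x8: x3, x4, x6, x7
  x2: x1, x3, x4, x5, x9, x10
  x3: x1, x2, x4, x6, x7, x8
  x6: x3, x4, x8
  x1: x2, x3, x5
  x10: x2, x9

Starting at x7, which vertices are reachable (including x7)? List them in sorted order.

x1, x2, x3, x4, x5, x6, x7, x8, x9, x10

Start at x7.
Its neighbours: x3, x5, x8.
Then their neighbours: x1, x2, x4, x6, x9.
Then next layer: x10.
Every vertex is now reached.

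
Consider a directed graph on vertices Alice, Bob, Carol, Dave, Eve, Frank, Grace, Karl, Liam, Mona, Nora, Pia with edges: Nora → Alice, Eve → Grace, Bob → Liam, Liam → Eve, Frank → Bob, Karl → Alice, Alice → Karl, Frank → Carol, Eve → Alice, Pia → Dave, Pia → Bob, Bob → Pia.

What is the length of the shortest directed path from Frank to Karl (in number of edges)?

5

Distance 0: Frank.
Distance 1: Bob, Carol.
Distance 2: Liam, Pia.
Distance 3: Dave, Eve.
Distance 4: Alice, Grace.
Distance 5: Karl — contains Karl.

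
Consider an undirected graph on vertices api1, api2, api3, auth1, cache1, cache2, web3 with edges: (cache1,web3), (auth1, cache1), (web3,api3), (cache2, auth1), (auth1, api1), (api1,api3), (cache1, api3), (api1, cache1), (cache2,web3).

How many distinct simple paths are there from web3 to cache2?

web3–api3–api1–auth1–cache2
web3–api3–api1–cache1–auth1–cache2
web3–api3–cache1–api1–auth1–cache2
web3–api3–cache1–auth1–cache2
web3–cache1–api1–auth1–cache2
web3–cache1–api3–api1–auth1–cache2
web3–cache1–auth1–cache2
web3–cache2

8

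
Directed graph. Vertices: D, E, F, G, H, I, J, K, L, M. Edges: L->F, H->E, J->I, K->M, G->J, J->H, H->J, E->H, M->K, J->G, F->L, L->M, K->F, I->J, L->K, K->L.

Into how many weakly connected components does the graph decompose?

From D: component {D}.
From E: component {E, G, H, I, J}.
From F: component {F, K, L, M}.
That's 3 components.

3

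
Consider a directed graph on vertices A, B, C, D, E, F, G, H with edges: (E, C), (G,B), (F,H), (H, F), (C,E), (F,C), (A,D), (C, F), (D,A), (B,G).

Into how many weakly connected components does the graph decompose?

3

From A: component {A, D}.
From B: component {B, G}.
From C: component {C, E, F, H}.
That's 3 components.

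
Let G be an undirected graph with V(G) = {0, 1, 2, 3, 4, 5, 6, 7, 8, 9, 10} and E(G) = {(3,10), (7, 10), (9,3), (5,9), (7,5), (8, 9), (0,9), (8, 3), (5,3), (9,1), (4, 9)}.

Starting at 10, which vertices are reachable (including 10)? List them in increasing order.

Start at 10.
Its neighbours: 3, 7.
Then their neighbours: 5, 8, 9.
Then next layer: 0, 1, 4.
Nothing further is reachable.

0, 1, 3, 4, 5, 7, 8, 9, 10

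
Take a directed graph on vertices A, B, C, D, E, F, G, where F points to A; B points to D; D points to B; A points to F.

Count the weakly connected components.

From A: component {A, F}.
From B: component {B, D}.
From C: component {C}.
From E: component {E}.
From G: component {G}.
That's 5 components.

5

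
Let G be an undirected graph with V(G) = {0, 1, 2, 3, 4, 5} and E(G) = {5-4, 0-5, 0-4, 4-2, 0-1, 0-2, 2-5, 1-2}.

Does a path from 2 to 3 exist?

No

Explore from 2.
Distance 1: reach 0, 1, 4, 5.
The search is exhausted without reaching 3; it lies in a different component.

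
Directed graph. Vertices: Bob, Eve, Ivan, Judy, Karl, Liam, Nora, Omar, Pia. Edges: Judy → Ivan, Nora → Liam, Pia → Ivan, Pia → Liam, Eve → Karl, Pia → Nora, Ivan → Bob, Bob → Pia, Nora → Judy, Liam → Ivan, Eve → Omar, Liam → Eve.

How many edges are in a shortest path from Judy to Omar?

6

Distance 0: Judy.
Distance 1: Ivan.
Distance 2: Bob.
Distance 3: Pia.
Distance 4: Liam, Nora.
Distance 5: Eve.
Distance 6: Karl, Omar — contains Omar.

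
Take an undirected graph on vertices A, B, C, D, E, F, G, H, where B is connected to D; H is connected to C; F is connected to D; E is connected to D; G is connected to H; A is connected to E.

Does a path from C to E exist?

Explore from C.
Distance 1: reach H.
Distance 2: reach G.
The search is exhausted without reaching E; it lies in a different component.

No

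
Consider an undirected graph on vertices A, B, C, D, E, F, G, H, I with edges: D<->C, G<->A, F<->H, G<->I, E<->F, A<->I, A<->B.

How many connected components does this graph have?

3

From A: component {A, B, G, I}.
From C: component {C, D}.
From E: component {E, F, H}.
That's 3 components.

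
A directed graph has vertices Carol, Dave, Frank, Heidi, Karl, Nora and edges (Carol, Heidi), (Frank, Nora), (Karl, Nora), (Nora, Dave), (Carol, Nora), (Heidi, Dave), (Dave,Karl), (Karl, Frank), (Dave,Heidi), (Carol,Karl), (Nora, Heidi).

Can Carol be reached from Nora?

Explore from Nora.
Distance 1: reach Dave, Heidi.
Distance 2: reach Karl.
Distance 3: reach Frank.
The search from Nora is exhausted; no directed path reaches Carol.

No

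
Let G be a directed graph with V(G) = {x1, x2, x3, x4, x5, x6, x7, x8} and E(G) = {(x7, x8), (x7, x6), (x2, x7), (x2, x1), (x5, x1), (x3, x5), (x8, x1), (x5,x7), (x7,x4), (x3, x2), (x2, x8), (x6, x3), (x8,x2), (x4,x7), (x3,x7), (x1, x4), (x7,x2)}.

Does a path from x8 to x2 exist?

Yes

Explore from x8.
Distance 1: reach x1, x2.
Found x2.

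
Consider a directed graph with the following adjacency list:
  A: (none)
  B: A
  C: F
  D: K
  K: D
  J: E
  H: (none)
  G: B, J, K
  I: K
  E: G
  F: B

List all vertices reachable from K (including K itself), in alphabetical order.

D, K

Start at K.
Its neighbours: D.
Nothing further is reachable.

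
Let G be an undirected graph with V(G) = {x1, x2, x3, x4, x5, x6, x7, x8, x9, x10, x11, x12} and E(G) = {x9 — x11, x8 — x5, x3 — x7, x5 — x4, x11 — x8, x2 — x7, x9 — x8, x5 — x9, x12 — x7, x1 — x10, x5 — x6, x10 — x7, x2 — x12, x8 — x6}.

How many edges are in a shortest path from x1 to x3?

3

Distance 0: x1.
Distance 1: x10.
Distance 2: x7.
Distance 3: x2, x3, x12 — contains x3.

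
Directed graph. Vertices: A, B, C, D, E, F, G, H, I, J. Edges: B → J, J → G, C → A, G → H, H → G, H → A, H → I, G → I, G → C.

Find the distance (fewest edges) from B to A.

4

Distance 0: B.
Distance 1: J.
Distance 2: G.
Distance 3: C, H, I.
Distance 4: A — contains A.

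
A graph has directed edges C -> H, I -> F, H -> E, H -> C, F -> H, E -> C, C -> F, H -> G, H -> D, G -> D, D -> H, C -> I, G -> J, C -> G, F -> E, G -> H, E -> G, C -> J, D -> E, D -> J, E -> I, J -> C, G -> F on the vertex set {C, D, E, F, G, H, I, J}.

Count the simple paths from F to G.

10

F→E→C→G
F→E→C→H→G
F→E→G
F→H→C→G
F→H→D→E→C→G
F→H→D→E→G
F→H→D→J→C→G
F→H→E→C→G
F→H→E→G
F→H→G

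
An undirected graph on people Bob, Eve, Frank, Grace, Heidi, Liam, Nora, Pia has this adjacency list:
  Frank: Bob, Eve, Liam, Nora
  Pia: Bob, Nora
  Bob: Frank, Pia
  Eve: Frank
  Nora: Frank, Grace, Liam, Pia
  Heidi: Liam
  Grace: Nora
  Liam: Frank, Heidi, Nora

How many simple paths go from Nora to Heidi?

Nora–Frank–Liam–Heidi
Nora–Liam–Heidi
Nora–Pia–Bob–Frank–Liam–Heidi

3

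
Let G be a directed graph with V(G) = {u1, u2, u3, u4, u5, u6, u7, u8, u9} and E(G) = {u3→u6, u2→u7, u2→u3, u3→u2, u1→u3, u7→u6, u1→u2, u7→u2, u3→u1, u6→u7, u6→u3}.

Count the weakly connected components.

5

From u1: component {u1, u2, u3, u6, u7}.
From u4: component {u4}.
From u5: component {u5}.
From u8: component {u8}.
From u9: component {u9}.
That's 5 components.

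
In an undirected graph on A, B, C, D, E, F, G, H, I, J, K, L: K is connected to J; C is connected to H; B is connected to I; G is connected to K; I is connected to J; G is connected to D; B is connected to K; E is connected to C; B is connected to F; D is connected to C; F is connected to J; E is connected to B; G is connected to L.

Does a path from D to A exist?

No

Explore from D.
Distance 1: reach C, G.
Distance 2: reach E, H, K, L.
Distance 3: reach B, J.
Distance 4: reach F, I.
The search is exhausted without reaching A; it lies in a different component.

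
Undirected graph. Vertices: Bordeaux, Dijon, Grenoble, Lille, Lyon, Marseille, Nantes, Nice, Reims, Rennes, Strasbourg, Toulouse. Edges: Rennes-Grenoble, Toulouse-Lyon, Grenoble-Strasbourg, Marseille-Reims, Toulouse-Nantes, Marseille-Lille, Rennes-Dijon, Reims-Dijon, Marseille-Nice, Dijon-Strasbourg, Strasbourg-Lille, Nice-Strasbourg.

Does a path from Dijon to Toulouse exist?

Explore from Dijon.
Distance 1: reach Reims, Rennes, Strasbourg.
Distance 2: reach Grenoble, Lille, Marseille, Nice.
The search is exhausted without reaching Toulouse; it lies in a different component.

No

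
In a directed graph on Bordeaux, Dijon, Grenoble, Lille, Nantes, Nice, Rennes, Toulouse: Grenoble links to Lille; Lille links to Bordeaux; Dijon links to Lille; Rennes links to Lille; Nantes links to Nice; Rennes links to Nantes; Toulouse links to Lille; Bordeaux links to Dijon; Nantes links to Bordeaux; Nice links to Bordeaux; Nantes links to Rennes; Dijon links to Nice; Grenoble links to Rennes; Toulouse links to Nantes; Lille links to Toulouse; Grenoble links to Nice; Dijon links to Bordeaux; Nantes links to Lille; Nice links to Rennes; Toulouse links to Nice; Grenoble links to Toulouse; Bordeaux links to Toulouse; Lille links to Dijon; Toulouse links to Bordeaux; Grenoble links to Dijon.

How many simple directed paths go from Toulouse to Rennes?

Toulouse→Bordeaux→Dijon→Nice→Rennes
Toulouse→Lille→Bordeaux→Dijon→Nice→Rennes
Toulouse→Lille→Dijon→Nice→Rennes
Toulouse→Nantes→Bordeaux→Dijon→Nice→Rennes
Toulouse→Nantes→Lille→Bordeaux→Dijon→Nice→Rennes
Toulouse→Nantes→Lille→Dijon→Nice→Rennes
Toulouse→Nantes→Nice→Rennes
Toulouse→Nantes→Rennes
Toulouse→Nice→Rennes

9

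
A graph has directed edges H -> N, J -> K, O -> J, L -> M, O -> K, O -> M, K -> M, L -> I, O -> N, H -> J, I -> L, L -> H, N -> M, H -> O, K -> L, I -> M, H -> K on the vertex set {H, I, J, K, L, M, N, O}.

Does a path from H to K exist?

Explore from H.
Distance 1: reach J, K, N, O.
Found K.

Yes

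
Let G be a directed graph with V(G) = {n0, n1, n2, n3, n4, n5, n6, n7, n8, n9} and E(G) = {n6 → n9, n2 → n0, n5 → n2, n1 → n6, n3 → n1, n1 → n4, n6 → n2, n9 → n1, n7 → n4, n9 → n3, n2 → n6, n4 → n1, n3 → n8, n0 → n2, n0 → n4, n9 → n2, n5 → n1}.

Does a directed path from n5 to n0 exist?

Explore from n5.
Distance 1: reach n1, n2.
Distance 2: reach n0, n4, n6.
Found n0.

Yes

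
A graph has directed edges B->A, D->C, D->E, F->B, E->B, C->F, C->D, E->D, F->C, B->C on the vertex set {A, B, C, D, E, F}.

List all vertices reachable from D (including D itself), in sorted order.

Start at D.
Its neighbours: C, E.
Then their neighbours: B, F.
Then next layer: A.
Every vertex is now reached.

A, B, C, D, E, F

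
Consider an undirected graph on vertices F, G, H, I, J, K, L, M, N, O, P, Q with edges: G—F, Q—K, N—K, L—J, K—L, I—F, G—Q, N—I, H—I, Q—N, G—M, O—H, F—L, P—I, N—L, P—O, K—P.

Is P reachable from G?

Yes

Explore from G.
Distance 1: reach F, M, Q.
Distance 2: reach I, K, L, N.
Distance 3: reach H, J, P.
Found P.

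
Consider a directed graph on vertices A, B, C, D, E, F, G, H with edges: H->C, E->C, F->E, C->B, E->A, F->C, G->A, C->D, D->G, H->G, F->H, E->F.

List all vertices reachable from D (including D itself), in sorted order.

A, D, G

Start at D.
Its neighbours: G.
Then their neighbours: A.
Nothing further is reachable.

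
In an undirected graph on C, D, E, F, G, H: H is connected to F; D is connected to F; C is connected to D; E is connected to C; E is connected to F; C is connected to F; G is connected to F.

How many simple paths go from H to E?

H–F–C–E
H–F–D–C–E
H–F–E

3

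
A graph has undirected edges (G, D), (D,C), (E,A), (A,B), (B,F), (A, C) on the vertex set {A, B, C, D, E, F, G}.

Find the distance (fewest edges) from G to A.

3

Distance 0: G.
Distance 1: D.
Distance 2: C.
Distance 3: A — contains A.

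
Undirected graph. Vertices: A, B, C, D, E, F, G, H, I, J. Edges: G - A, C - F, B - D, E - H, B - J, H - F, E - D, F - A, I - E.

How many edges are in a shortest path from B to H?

3

Distance 0: B.
Distance 1: D, J.
Distance 2: E.
Distance 3: H, I — contains H.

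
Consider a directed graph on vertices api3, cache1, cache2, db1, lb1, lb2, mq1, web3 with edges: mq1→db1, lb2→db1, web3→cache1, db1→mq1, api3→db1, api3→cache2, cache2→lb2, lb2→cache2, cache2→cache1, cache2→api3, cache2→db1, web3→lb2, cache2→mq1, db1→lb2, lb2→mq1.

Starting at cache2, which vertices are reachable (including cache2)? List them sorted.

api3, cache1, cache2, db1, lb2, mq1

Start at cache2.
Its neighbours: api3, cache1, db1, lb2, mq1.
Nothing further is reachable.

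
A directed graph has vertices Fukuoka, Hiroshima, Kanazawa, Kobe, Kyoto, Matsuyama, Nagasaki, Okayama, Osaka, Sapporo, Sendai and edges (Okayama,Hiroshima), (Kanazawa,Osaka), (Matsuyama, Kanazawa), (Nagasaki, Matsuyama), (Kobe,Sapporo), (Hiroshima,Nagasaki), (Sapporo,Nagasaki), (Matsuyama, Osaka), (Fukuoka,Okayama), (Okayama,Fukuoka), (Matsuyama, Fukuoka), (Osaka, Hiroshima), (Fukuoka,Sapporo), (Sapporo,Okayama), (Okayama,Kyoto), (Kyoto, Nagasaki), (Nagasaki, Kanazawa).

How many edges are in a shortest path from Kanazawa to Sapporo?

6

Distance 0: Kanazawa.
Distance 1: Osaka.
Distance 2: Hiroshima.
Distance 3: Nagasaki.
Distance 4: Matsuyama.
Distance 5: Fukuoka.
Distance 6: Okayama, Sapporo — contains Sapporo.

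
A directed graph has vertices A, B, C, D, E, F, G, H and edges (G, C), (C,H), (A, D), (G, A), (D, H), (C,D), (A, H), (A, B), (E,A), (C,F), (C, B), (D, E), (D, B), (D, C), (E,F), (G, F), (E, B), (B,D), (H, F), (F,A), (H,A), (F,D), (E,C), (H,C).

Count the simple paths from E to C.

E→A→B→D→C
E→A→B→D→H→C
E→A→D→C
E→A→D→H→C
E→A→H→C
E→A→H→F→D→C
E→B→D→C
E→B→D→H→C
... and 8 more.

16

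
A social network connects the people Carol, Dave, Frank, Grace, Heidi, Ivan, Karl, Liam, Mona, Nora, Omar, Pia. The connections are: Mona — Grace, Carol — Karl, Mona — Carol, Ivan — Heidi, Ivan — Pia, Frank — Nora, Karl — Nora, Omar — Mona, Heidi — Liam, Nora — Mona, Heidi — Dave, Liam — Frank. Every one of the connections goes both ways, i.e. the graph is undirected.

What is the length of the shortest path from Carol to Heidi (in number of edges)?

Distance 0: Carol.
Distance 1: Karl, Mona.
Distance 2: Grace, Nora, Omar.
Distance 3: Frank.
Distance 4: Liam.
Distance 5: Heidi — contains Heidi.

5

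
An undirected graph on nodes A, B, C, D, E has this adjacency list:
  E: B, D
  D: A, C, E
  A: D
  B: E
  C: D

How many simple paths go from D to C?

D–C

1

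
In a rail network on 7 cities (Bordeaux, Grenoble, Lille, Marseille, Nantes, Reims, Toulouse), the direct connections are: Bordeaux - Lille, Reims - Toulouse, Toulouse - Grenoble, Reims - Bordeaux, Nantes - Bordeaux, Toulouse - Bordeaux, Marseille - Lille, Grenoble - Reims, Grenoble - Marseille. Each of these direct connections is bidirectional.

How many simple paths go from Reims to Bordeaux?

5

Reims–Bordeaux
Reims–Grenoble–Marseille–Lille–Bordeaux
Reims–Grenoble–Toulouse–Bordeaux
Reims–Toulouse–Bordeaux
Reims–Toulouse–Grenoble–Marseille–Lille–Bordeaux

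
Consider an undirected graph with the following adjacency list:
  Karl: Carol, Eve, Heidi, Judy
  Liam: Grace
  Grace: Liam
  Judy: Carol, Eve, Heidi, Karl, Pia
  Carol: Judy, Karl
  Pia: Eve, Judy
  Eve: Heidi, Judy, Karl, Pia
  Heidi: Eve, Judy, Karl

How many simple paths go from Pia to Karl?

13

Pia–Eve–Heidi–Judy–Carol–Karl
Pia–Eve–Heidi–Judy–Karl
Pia–Eve–Heidi–Karl
Pia–Eve–Judy–Carol–Karl
Pia–Eve–Judy–Heidi–Karl
Pia–Eve–Judy–Karl
Pia–Eve–Karl
Pia–Judy–Carol–Karl
Pia–Judy–Eve–Heidi–Karl
Pia–Judy–Eve–Karl
Pia–Judy–Heidi–Eve–Karl
Pia–Judy–Heidi–Karl
Pia–Judy–Karl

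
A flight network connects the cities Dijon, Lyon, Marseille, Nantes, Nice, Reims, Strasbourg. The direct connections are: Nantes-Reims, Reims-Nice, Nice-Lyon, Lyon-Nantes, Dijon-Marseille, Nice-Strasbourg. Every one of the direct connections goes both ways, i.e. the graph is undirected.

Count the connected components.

2

From Dijon: component {Dijon, Marseille}.
From Lyon: component {Lyon, Nantes, Nice, Reims, Strasbourg}.
That's 2 components.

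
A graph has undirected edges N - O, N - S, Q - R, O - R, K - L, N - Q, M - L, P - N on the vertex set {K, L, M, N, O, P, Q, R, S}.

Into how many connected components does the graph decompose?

2

From K: component {K, L, M}.
From N: component {N, O, P, Q, R, S}.
That's 2 components.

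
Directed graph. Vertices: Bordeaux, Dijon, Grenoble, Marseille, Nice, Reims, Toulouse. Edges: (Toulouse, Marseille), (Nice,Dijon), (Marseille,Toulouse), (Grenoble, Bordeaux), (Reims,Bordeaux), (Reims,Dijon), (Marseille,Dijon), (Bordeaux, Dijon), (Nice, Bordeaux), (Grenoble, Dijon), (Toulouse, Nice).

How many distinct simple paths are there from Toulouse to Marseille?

1

Toulouse→Marseille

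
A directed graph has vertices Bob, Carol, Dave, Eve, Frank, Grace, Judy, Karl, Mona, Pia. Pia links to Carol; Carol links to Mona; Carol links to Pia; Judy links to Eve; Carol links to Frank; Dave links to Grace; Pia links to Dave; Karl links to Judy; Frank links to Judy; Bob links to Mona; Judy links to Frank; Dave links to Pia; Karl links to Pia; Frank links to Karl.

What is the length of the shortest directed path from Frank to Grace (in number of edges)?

4

Distance 0: Frank.
Distance 1: Judy, Karl.
Distance 2: Eve, Pia.
Distance 3: Carol, Dave.
Distance 4: Grace, Mona — contains Grace.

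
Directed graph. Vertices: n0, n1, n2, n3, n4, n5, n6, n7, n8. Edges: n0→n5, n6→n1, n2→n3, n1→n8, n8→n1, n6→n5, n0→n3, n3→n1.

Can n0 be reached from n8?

Explore from n8.
Distance 1: reach n1.
The search from n8 is exhausted; no directed path reaches n0.

No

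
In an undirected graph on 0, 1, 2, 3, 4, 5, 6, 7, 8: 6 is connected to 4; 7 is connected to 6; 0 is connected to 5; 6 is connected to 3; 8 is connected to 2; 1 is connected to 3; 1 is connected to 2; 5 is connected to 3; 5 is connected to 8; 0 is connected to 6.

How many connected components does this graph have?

From 0: component {0, 1, 2, 3, 4, 5, 6, 7, 8}.
That's 1 component.

1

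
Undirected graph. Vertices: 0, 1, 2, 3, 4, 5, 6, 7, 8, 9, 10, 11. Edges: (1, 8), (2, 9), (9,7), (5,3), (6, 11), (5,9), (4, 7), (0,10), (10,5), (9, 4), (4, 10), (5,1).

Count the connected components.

From 0: component {0, 1, 2, 3, 4, 5, 7, 8, 9, 10}.
From 6: component {6, 11}.
That's 2 components.

2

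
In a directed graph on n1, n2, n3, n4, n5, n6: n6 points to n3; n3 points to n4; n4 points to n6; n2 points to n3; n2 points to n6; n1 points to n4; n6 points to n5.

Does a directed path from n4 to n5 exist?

Yes

Explore from n4.
Distance 1: reach n6.
Distance 2: reach n3, n5.
Found n5.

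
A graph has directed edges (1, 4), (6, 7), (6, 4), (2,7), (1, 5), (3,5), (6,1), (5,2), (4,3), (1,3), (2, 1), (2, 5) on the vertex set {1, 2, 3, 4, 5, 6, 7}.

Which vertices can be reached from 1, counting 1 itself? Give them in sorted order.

Start at 1.
Its neighbours: 3, 4, 5.
Then their neighbours: 2.
Then next layer: 7.
Nothing further is reachable.

1, 2, 3, 4, 5, 7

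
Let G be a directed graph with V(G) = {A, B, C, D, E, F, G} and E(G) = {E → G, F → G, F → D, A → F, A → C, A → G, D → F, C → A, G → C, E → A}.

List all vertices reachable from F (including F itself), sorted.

A, C, D, F, G

Start at F.
Its neighbours: D, G.
Then their neighbours: C.
Then next layer: A.
Nothing further is reachable.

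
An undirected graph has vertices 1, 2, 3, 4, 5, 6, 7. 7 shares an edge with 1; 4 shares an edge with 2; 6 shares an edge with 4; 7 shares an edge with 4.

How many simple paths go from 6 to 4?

1

6–4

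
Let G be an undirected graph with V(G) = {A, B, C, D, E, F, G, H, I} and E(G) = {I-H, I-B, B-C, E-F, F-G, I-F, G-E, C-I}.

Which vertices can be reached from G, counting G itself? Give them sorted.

Start at G.
Its neighbours: E, F.
Then their neighbours: I.
Then next layer: B, C, H.
Nothing further is reachable.

B, C, E, F, G, H, I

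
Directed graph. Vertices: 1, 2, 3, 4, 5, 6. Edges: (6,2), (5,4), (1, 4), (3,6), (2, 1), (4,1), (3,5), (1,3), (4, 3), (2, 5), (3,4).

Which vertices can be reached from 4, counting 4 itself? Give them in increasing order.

Start at 4.
Its neighbours: 1, 3.
Then their neighbours: 5, 6.
Then next layer: 2.
Every vertex is now reached.

1, 2, 3, 4, 5, 6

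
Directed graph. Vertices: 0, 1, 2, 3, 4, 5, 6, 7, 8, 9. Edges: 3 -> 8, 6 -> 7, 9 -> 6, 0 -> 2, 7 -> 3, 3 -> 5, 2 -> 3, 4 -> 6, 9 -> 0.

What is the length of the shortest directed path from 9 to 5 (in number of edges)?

4

Distance 0: 9.
Distance 1: 0, 6.
Distance 2: 2, 7.
Distance 3: 3.
Distance 4: 5, 8 — contains 5.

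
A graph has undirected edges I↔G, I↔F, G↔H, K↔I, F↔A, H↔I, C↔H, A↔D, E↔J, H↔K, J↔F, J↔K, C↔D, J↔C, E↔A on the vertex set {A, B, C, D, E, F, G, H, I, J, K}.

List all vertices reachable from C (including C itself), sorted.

Start at C.
Its neighbours: D, H, J.
Then their neighbours: A, E, F, G, I, K.
Nothing further is reachable.

A, C, D, E, F, G, H, I, J, K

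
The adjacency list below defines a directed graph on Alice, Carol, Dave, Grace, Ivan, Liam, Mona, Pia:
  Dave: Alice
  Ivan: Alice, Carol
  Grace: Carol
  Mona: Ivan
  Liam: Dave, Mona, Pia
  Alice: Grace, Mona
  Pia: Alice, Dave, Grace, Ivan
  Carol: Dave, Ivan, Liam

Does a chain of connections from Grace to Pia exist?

Explore from Grace.
Distance 1: reach Carol.
Distance 2: reach Dave, Ivan, Liam.
Distance 3: reach Alice, Mona, Pia.
Found Pia.

Yes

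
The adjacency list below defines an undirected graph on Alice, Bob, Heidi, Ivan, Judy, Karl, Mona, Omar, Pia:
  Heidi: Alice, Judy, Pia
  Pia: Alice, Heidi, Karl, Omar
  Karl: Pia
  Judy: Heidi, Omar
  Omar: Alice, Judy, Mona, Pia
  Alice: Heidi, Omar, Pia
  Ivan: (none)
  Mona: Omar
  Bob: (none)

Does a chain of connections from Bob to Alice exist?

Bob has no edges, so nothing is reachable from it.

No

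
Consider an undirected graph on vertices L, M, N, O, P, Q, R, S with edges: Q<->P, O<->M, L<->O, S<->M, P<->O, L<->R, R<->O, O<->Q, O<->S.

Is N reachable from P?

No

Explore from P.
Distance 1: reach O, Q.
Distance 2: reach L, M, R, S.
The search is exhausted without reaching N; it lies in a different component.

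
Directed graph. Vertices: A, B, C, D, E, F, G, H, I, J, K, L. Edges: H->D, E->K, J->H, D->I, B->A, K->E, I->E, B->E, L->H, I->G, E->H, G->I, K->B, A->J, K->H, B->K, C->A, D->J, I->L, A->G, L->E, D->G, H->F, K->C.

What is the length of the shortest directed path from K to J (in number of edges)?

Distance 0: K.
Distance 1: B, C, E, H.
Distance 2: A, D, F.
Distance 3: G, I, J — contains J.

3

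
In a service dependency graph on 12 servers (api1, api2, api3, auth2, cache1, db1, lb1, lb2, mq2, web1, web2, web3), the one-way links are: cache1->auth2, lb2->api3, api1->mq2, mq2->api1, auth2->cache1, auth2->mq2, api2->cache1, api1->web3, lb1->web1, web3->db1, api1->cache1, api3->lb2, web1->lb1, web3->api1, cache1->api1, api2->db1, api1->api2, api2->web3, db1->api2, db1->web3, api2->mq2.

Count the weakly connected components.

4

From api1: component {api1, api2, auth2, cache1, db1, mq2, web3}.
From api3: component {api3, lb2}.
From lb1: component {lb1, web1}.
From web2: component {web2}.
That's 4 components.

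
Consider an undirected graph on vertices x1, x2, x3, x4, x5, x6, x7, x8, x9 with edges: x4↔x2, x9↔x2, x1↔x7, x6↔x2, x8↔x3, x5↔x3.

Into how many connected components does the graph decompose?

3

From x1: component {x1, x7}.
From x2: component {x2, x4, x6, x9}.
From x3: component {x3, x5, x8}.
That's 3 components.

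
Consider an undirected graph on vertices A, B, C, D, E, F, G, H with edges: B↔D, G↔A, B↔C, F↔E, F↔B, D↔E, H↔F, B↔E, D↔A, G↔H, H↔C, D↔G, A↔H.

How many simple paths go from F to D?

18

F–B–C–H–A–D
F–B–C–H–A–G–D
F–B–C–H–G–A–D
F–B–C–H–G–D
F–B–D
F–B–E–D
F–E–B–C–H–A–D
F–E–B–C–H–A–G–D
... and 10 more.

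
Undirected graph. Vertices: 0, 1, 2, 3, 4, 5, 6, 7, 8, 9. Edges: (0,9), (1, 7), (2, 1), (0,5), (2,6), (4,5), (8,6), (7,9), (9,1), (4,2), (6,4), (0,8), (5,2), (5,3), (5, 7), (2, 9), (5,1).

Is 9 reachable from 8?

Yes

Explore from 8.
Distance 1: reach 0, 6.
Distance 2: reach 2, 4, 5, 9.
Found 9.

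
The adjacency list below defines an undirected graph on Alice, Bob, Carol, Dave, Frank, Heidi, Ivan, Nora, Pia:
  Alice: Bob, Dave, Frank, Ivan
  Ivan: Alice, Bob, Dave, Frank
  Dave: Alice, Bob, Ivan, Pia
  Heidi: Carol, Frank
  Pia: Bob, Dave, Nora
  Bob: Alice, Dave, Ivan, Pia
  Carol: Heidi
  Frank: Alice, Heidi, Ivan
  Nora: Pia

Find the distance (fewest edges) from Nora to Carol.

Distance 0: Nora.
Distance 1: Pia.
Distance 2: Bob, Dave.
Distance 3: Alice, Ivan.
Distance 4: Frank.
Distance 5: Heidi.
Distance 6: Carol — contains Carol.

6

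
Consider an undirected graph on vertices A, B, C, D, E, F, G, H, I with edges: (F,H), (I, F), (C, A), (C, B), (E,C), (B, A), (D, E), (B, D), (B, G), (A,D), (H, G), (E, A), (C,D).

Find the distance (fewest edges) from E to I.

Distance 0: E.
Distance 1: A, C, D.
Distance 2: B.
Distance 3: G.
Distance 4: H.
Distance 5: F.
Distance 6: I — contains I.

6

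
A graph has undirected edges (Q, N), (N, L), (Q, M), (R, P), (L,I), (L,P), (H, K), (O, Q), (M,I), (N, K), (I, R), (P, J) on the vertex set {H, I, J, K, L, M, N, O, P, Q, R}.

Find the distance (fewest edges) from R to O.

Distance 0: R.
Distance 1: I, P.
Distance 2: J, L, M.
Distance 3: N, Q.
Distance 4: K, O — contains O.

4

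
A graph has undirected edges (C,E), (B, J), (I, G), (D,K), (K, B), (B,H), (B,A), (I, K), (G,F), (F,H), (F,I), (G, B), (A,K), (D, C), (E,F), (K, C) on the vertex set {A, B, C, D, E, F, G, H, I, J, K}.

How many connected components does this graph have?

1

From A: component {A, B, C, D, E, F, G, H, I, J, K}.
That's 1 component.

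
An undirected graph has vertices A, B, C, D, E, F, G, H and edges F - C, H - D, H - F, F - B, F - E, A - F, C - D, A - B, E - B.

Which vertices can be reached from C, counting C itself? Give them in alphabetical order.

Start at C.
Its neighbours: D, F.
Then their neighbours: A, B, E, H.
Nothing further is reachable.

A, B, C, D, E, F, H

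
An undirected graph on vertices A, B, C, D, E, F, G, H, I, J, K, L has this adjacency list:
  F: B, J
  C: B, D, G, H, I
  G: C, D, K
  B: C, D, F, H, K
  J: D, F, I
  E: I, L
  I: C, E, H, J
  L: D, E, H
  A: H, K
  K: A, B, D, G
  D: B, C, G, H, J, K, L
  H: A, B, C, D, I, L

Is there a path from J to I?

Yes

Explore from J.
Distance 1: reach D, F, I.
Found I.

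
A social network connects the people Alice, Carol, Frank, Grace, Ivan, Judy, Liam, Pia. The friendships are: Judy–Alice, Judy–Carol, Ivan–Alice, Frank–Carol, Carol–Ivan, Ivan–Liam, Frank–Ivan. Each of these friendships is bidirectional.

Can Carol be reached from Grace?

Grace has no edges, so nothing is reachable from it.

No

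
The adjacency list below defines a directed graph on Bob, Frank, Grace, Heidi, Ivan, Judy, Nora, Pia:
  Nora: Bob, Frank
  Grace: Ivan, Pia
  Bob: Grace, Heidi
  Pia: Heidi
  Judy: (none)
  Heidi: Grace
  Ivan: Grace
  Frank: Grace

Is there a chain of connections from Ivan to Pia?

Explore from Ivan.
Distance 1: reach Grace.
Distance 2: reach Pia.
Found Pia.

Yes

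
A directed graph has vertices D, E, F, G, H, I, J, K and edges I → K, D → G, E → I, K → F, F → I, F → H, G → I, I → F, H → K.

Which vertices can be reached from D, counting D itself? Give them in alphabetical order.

Start at D.
Its neighbours: G.
Then their neighbours: I.
Then next layer: F, K.
Then next layer: H.
Nothing further is reachable.

D, F, G, H, I, K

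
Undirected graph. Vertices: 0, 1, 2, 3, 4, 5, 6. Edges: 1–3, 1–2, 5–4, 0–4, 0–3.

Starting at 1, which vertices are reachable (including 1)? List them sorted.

0, 1, 2, 3, 4, 5

Start at 1.
Its neighbours: 2, 3.
Then their neighbours: 0.
Then next layer: 4.
Then next layer: 5.
Nothing further is reachable.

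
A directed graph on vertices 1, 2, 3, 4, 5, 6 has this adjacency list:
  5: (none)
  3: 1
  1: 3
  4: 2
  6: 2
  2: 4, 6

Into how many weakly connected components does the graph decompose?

3

From 1: component {1, 3}.
From 2: component {2, 4, 6}.
From 5: component {5}.
That's 3 components.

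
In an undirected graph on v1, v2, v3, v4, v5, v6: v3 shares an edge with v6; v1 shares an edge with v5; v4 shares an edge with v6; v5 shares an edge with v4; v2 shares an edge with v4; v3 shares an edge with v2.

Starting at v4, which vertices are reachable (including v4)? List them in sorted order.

v1, v2, v3, v4, v5, v6

Start at v4.
Its neighbours: v2, v5, v6.
Then their neighbours: v1, v3.
Every vertex is now reached.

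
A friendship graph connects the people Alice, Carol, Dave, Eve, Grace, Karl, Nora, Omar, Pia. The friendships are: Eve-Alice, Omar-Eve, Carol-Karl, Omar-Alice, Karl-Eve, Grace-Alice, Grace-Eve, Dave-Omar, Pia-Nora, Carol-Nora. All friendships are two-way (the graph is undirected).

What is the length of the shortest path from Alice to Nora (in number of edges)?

4

Distance 0: Alice.
Distance 1: Eve, Grace, Omar.
Distance 2: Dave, Karl.
Distance 3: Carol.
Distance 4: Nora — contains Nora.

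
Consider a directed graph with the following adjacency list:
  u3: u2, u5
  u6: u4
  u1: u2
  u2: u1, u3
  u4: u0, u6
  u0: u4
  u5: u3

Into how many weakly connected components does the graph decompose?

2

From u0: component {u0, u4, u6}.
From u1: component {u1, u2, u3, u5}.
That's 2 components.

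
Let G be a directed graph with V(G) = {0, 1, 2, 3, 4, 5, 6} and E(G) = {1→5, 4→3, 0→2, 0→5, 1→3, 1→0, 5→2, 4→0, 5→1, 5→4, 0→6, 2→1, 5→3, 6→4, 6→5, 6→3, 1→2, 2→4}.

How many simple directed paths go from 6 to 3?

15

6→3
6→4→0→2→1→3
6→4→0→2→1→5→3
6→4→0→5→1→3
6→4→0→5→2→1→3
6→4→0→5→3
6→4→3
6→5→1→0→2→4→3
6→5→1→2→4→3
6→5→1→3
6→5→2→1→3
6→5→2→4→3
6→5→3
6→5→4→0→2→1→3
6→5→4→3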